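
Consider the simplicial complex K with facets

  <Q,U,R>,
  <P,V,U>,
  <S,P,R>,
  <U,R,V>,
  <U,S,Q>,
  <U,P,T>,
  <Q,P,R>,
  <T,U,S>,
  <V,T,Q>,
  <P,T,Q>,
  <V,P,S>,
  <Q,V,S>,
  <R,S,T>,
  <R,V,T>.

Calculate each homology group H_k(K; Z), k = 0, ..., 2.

H_0 ≅ Z,  H_1 ≅ Z^2,  H_2 ≅ Z.

K has 7 vertices, 21 edges, 14 triangles.
rank ∂_0 = 0, rank ∂_1 = 6 ⇒ b_0 = 7 − 0 − 6 = 1; all invariant factors of ∂_1 are 1 so no torsion. So H_0 = Z.
rank ∂_1 = 6, rank ∂_2 = 13 ⇒ b_1 = 21 − 6 − 13 = 2; all invariant factors of ∂_2 are 1 so no torsion. So H_1 = Z^2.
rank ∂_2 = 13, rank ∂_3 = 0 ⇒ b_2 = 14 − 13 − 0 = 1. So H_2 = Z.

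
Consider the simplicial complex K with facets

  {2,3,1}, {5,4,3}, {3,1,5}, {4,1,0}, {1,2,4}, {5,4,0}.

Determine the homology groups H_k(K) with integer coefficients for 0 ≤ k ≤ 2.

H_0 = Z,  H_1 = Z,  H_2 = 0.

Order the vertices as 0 < 1 < 2 < 3 < 4 < 5. Listing each simplex with vertices in this order, K has dimension 2 with simplices:

  0-simplices (6): [0], [1], [2], [3], [4], [5]
  1-simplices (12): [0,1], [0,4], [0,5], [1,2], [1,3], [1,4], [1,5], [2,3], [2,4], [3,4], [3,5], [4,5]
  2-simplices (6): [0,1,4], [0,4,5], [1,2,3], [1,2,4], [1,3,5], [3,4,5]

so the chain groups are C_0 ≅ Z^6, C_1 ≅ Z^12, C_2 ≅ Z^6.

The boundary map ∂_1: C_1 → C_0 maps an edge to its endpoints' difference, ∂[p,q] = q − p. For instance
  ∂[1,5] = [5] − [1].
The 6×12 boundary matrix has rank 5 and Smith normal form diag(1,1,1,1,1).

The boundary map ∂_2: C_2 → C_1 maps a triangle to the signed sum of its edges. For instance
  ∂[1,2,3] = [2,3] − [1,3] + [1,2],
  ∂[3,4,5] = [4,5] − [3,5] + [3,4].
This gives a 12×6 integer matrix of rank 6; reducing to Smith normal form yields diagonal entries (1,1,1,1,1,1).

Reading off H_k = ker ∂_k / im ∂_{k+1}:

  H_0: rank C_0 − rank ∂_1 = 6 − 5 = 1, and the invariant factors of ∂_1 are all 1, so H_0 ≅ Z.
  H_1: rank ker ∂_1 − rank ∂_2 = (12 − 5) − 6 = 1, and the invariant factors of ∂_2 are all 1, so H_1 ≅ Z.
  H_2: rank ker ∂_2 − rank ∂_3 = (6 − 6) − 0 = 0, and there is no ∂_3, so H_2 ≅ 0.

(K is a triangulation of the cylinder S^1 x I.)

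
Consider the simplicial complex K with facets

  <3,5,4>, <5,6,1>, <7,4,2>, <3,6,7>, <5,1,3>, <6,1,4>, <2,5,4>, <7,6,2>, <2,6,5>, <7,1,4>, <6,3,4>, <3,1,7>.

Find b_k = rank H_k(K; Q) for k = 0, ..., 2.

We work with the vertex ordering 1 < 2 < 3 < 4 < 5 < 6 < 7. The simplices of K, each written with vertices in increasing order, are:

  0-simplices (7): [1], [2], [3], [4], [5], [6], [7]
  1-simplices (18): [1,3], [1,4], [1,5], [1,6], [1,7], [2,4], [2,5], [2,6], [2,7], [3,4], [3,5], [3,6], [3,7], [4,5], [4,6], [4,7], [5,6], [6,7]
  2-simplices (12): [1,3,5], [1,3,7], [1,4,6], [1,4,7], [1,5,6], [2,4,5], [2,4,7], [2,5,6], [2,6,7], [3,4,5], [3,4,6], [3,6,7]

giving chain groups C_0 ≅ Z^7, C_1 ≅ Z^18, C_2 ≅ Z^12.

∂_1: C_1 → C_0 sends each edge [p,q] (with p < q) to q − p.
As a 7×18 matrix over Z this has rank 6, with invariant factors (1,1,1,1,1,1).

Boundary ∂_2: C_2 → C_1 acts by ∂[p,q,r] = [q,r] − [p,r] + [p,q]. For instance
  ∂[2,4,5] = [4,5] − [2,5] + [2,4],
  ∂[3,4,5] = [4,5] − [3,5] + [3,4].
This gives a 18×12 integer matrix of rank 12; reducing to Smith normal form yields diagonal entries (1,1,1,1,1,1,1,1,1,1,1,2).

From H_k ≅ ker(∂_k) / im(∂_{k+1}) we obtain:

  H_0: rank C_0 − rank ∂_1 = 7 − 6 = 1, and the invariant factors of ∂_1 are all 1, so H_0 ≅ Z.
  H_1: rank ker ∂_1 − rank ∂_2 = (18 − 6) − 12 = 0, and ∂_2 has invariant factor 2 > 1, so H_1 ≅ Z/2.
  H_2: rank ker ∂_2 − rank ∂_3 = (12 − 12) − 0 = 0, and there is no ∂_3, so H_2 ≅ 0.

As a check, the Euler characteristic is 7 − 18 + 12 = 1, which agrees with 1 − 0 + 0 = 1.
(K is a triangulation of the real projective plane RP^2.)

Hence the Betti numbers are b_0 = 1, b_1 = 0, b_2 = 0.

b_0 = 1, b_1 = 0, b_2 = 0.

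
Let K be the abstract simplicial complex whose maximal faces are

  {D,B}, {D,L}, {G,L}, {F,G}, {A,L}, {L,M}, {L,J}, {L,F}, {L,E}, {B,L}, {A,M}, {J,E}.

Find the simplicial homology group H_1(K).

Take the total order A < B < D < E < F < G < J < L < M on the vertex set. Then K (dimension 1) consists of the simplices:

  0-simplices (9): A, B, D, E, F, G, J, L, M
  1-simplices (12): AL, AM, BD, BL, DL, EJ, EL, FG, FL, GL, JL, LM

so the chain groups are C_0 ≅ Z^9, C_1 ≅ Z^12.

The boundary map ∂_1: C_1 → C_0 sends each edge [p,q] (with p < q) to q − p. For instance
  ∂AM = M − A.
The resulting 9×12 matrix has rank 8, and its Smith normal form has invariant factors (1,1,1,1,1,1,1,1).

Now H_k = ker ∂_k / im ∂_{k+1}, so:

  H_1: rank ker ∂_1 − rank ∂_2 = (12 − 8) − 0 = 4, and there is no ∂_2, so H_1 = Z^4.

H_1 ≅ Z^4.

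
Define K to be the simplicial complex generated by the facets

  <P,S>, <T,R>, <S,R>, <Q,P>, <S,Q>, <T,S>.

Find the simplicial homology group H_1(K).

H_1 ≅ Z^2.

Fix the vertex order P < Q < R < S < T and write every simplex with vertices in increasing order. Then dim K = 1 and the simplices of K are:

  0-simplices (5): P, Q, R, S, T
  1-simplices (6): PQ, PS, QS, RS, RT, ST

so the chain groups are C_0 ≅ Z^5, C_1 ≅ Z^6.

∂_1: C_1 → C_0 is given by ∂[p,q] = [q] − [p].
This gives a 5×6 integer matrix of rank 4; reducing to Smith normal form yields diagonal entries (1,1,1,1).

Reading off H_k = ker ∂_k / im ∂_{k+1}:

  H_1: rank ker ∂_1 − rank ∂_2 = (6 − 4) − 0 = 2, and there is no ∂_2, so H_1 ≅ Z^2.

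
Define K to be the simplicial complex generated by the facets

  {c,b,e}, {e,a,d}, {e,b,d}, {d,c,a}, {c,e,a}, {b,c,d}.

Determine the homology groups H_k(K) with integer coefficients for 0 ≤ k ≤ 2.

Order the vertices as a < b < c < d < e. Listing each simplex with vertices in this order, K has dimension 2 with simplices:

  0-simplices (5): a, b, c, d, e
  1-simplices (9): ac, ad, ae, bc, bd, be, cd, ce, de
  2-simplices (6): acd, ace, ade, bcd, bce, bde

Hence C_0 ≅ Z^5, C_1 ≅ Z^9, C_2 ≅ Z^6.

Boundary ∂_1: C_1 → C_0 sends each edge [p,q] (with p < q) to q − p.
The resulting 5×9 matrix has rank 4, and its Smith normal form has invariant factors (1,1,1,1).

∂_2: C_2 → C_1 maps a triangle to the signed sum of its edges. For instance
  ∂ace = ce − ae + ac,
  ∂bde = de − be + bd.
The 9×6 boundary matrix has rank 5 and Smith normal form diag(1,1,1,1,1).

Computing H_k = (kernel of ∂_k) / (image of ∂_{k+1}):

  H_0: rank C_0 − rank ∂_1 = 5 − 4 = 1, and the invariant factors of ∂_1 are all 1, so H_0 = Z.
  H_1: rank ker ∂_1 − rank ∂_2 = (9 − 4) − 5 = 0, and the invariant factors of ∂_2 are all 1, so H_1 = 0.
  H_2: rank ker ∂_2 − rank ∂_3 = (6 − 5) − 0 = 1, and there is no ∂_3, so H_2 = Z.

As a check, the Euler characteristic is 5 − 9 + 6 = 2, which agrees with 1 − 0 + 1 = 2.

H_0 ≅ Z,  H_1 = 0,  H_2 ≅ Z.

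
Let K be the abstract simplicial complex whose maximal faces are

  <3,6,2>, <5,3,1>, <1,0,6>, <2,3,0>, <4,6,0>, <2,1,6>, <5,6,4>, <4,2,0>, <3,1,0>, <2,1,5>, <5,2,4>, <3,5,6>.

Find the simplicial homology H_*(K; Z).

K has 7 vertices, 18 edges, 12 triangles.
rank ∂_0 = 0, rank ∂_1 = 6 ⇒ b_0 = 7 − 0 − 6 = 1; all invariant factors of ∂_1 are 1 so no torsion. So H_0 = Z.
rank ∂_1 = 6, rank ∂_2 = 12 ⇒ b_1 = 18 − 6 − 12 = 0; ∂_2 has invariant factor(s) [2] giving torsion. So H_1 = Z/2.
rank ∂_2 = 12, rank ∂_3 = 0 ⇒ b_2 = 12 − 12 − 0 = 0. So H_2 = 0.

H_0 = Z,  H_1 = Z/2,  H_2 = 0.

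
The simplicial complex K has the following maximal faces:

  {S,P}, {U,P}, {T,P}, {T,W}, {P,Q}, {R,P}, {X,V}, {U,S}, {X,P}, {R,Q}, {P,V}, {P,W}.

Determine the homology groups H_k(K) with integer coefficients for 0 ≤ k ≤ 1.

H_0 ≅ Z,  H_1 ≅ Z^4.

Take the total order P < Q < R < S < T < U < V < W < X on the vertex set. Then K (dimension 1) consists of the simplices:

  0-simplices (9): P, Q, R, S, T, U, V, W, X
  1-simplices (12): PQ, PR, PS, PT, PU, PV, PW, PX, QR, SU, TW, VX

giving chain groups C_0 ≅ Z^9, C_1 ≅ Z^12.

Boundary ∂_1: C_1 → C_0 maps an edge to its endpoints' difference, ∂[p,q] = q − p. For instance
  ∂PT = T − P.
The resulting 9×12 matrix has rank 8, and its Smith normal form has invariant factors (1,1,1,1,1,1,1,1).

Reading off H_k = ker ∂_k / im ∂_{k+1}:

  H_0: rank C_0 − rank ∂_1 = 9 − 8 = 1, and the invariant factors of ∂_1 are all 1, so H_0 = Z.
  H_1: rank ker ∂_1 − rank ∂_2 = (12 − 8) − 0 = 4, and there is no ∂_2, so H_1 = Z^4.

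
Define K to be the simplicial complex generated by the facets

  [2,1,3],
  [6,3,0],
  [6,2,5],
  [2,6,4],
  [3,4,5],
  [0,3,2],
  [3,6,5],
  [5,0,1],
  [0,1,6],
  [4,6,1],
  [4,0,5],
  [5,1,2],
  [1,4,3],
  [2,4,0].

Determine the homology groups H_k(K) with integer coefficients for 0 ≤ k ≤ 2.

Fix the vertex order 0 < 1 < 2 < 3 < 4 < 5 < 6 and write every simplex with vertices in increasing order. Then dim K = 2 and the simplices of K are:

  0-simplices (7): [0], [1], [2], [3], [4], [5], [6]
  1-simplices (21): [0,1], [0,2], [0,3], [0,4], [0,5], [0,6], [1,2], [1,3], [1,4], [1,5], [1,6], [2,3], [2,4], [2,5], [2,6], [3,4], [3,5], [3,6], [4,5], [4,6], [5,6]
  2-simplices (14): [0,1,5], [0,1,6], [0,2,3], [0,2,4], [0,3,6], [0,4,5], [1,2,3], [1,2,5], [1,3,4], [1,4,6], [2,4,6], [2,5,6], [3,4,5], [3,5,6]

Hence C_0 ≅ Z^7, C_1 ≅ Z^21, C_2 ≅ Z^14.

∂_1: C_1 → C_0 is given by ∂[p,q] = [q] − [p].
As a 7×21 matrix over Z this has rank 6, with invariant factors (1,1,1,1,1,1).

The boundary map ∂_2: C_2 → C_1 acts by ∂[p,q,r] = [q,r] − [p,r] + [p,q]. For instance
  ∂[0,2,3] = [2,3] − [0,3] + [0,2],
  ∂[0,3,6] = [3,6] − [0,6] + [0,3].
This gives a 21×14 integer matrix of rank 13; reducing to Smith normal form yields diagonal entries (1,1,1,1,1,1,1,1,1,1,1,1,1).

Computing H_k = (kernel of ∂_k) / (image of ∂_{k+1}):

  H_0: rank C_0 − rank ∂_1 = 7 − 6 = 1, and the invariant factors of ∂_1 are all 1, so H_0 = Z.
  H_1: rank ker ∂_1 − rank ∂_2 = (21 − 6) − 13 = 2, and the invariant factors of ∂_2 are all 1, so H_1 = Z^2.
  H_2: rank ker ∂_2 − rank ∂_3 = (14 − 13) − 0 = 1, and there is no ∂_3, so H_2 = Z.

H_0 = Z,  H_1 = Z^2,  H_2 = Z.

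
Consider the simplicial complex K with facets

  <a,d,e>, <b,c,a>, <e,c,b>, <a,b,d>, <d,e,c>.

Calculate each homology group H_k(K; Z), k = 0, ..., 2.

H_0 ≅ Z,  H_1 ≅ Z,  H_2 = 0.

We work with the vertex ordering a < b < c < d < e. The simplices of K, each written with vertices in increasing order, are:

  0-simplices (5): a, b, c, d, e
  1-simplices (10): ab, ac, ad, ae, bc, bd, be, cd, ce, de
  2-simplices (5): abc, abd, ade, bce, cde

giving chain groups C_0 ≅ Z^5, C_1 ≅ Z^10, C_2 ≅ Z^5.

The boundary map ∂_1: C_1 → C_0 sends each edge [p,q] (with p < q) to q − p.
As a 5×10 matrix over Z this has rank 4, with invariant factors (1,1,1,1).

Boundary ∂_2: C_2 → C_1 maps a triangle to the signed sum of its edges. For instance
  ∂ade = de − ae + ad,
  ∂cde = de − ce + cd.
The 10×5 boundary matrix has rank 5 and Smith normal form diag(1,1,1,1,1).

From H_k ≅ ker(∂_k) / im(∂_{k+1}) we obtain:

  H_0: rank C_0 − rank ∂_1 = 5 − 4 = 1, and the invariant factors of ∂_1 are all 1, so H_0 ≅ Z.
  H_1: rank ker ∂_1 − rank ∂_2 = (10 − 4) − 5 = 1, and the invariant factors of ∂_2 are all 1, so H_1 ≅ Z.
  H_2: rank ker ∂_2 − rank ∂_3 = (5 − 5) − 0 = 0, and there is no ∂_3, so H_2 ≅ 0.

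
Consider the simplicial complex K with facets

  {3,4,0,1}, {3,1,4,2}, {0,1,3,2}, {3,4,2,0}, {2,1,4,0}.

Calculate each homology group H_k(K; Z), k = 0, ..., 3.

K has 5 vertices, 10 edges, 10 triangles, 5 3-simplices.
rank ∂_0 = 0, rank ∂_1 = 4 ⇒ b_0 = 5 − 0 − 4 = 1; all invariant factors of ∂_1 are 1 so no torsion. So H_0 ≅ Z.
rank ∂_1 = 4, rank ∂_2 = 6 ⇒ b_1 = 10 − 4 − 6 = 0; all invariant factors of ∂_2 are 1 so no torsion. So H_1 ≅ 0.
rank ∂_2 = 6, rank ∂_3 = 4 ⇒ b_2 = 10 − 6 − 4 = 0; all invariant factors of ∂_3 are 1 so no torsion. So H_2 ≅ 0.
rank ∂_3 = 4, rank ∂_4 = 0 ⇒ b_3 = 5 − 4 − 0 = 1. So H_3 ≅ Z.

H_0 ≅ Z,  H_1 = 0,  H_2 = 0,  H_3 ≅ Z.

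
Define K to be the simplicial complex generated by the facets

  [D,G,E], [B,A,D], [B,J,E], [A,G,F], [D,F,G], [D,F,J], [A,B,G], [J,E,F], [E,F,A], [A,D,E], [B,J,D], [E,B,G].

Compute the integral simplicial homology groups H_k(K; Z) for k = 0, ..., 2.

H_0 ≅ Z,  H_1 ≅ Z_2,  H_2 = 0.

Order the vertices as A < B < D < E < F < G < J. Listing each simplex with vertices in this order, K has dimension 2 with simplices:

  0-simplices (7): A, B, D, E, F, G, J
  1-simplices (18): AB, AD, AE, AF, AG, BD, BE, BG, BJ, DE, DF, DG, DJ, EF, EG, EJ, FG, FJ
  2-simplices (12): ABD, ABG, ADE, AEF, AFG, BDJ, BEG, BEJ, DEG, DFG, DFJ, EFJ

Hence C_0 ≅ Z^7, C_1 ≅ Z^18, C_2 ≅ Z^12.

Boundary ∂_1: C_1 → C_0 is given by ∂[p,q] = [q] − [p]. For instance
  ∂DG = G − D.
The resulting 7×18 matrix has rank 6, and its Smith normal form has invariant factors (1,1,1,1,1,1).

The boundary map ∂_2: C_2 → C_1 acts by ∂[p,q,r] = [q,r] − [p,r] + [p,q]. For instance
  ∂DFJ = FJ − DJ + DF,
  ∂EFJ = FJ − EJ + EF.
The 18×12 boundary matrix has rank 12 and Smith normal form diag(1,1,1,1,1,1,1,1,1,1,1,2).

Reading off H_k = ker ∂_k / im ∂_{k+1}:

  H_0: rank C_0 − rank ∂_1 = 7 − 6 = 1, and the invariant factors of ∂_1 are all 1, so H_0 ≅ Z.
  H_1: rank ker ∂_1 − rank ∂_2 = (18 − 6) − 12 = 0, and ∂_2 has invariant factor 2 > 1, so H_1 ≅ Z_2.
  H_2: rank ker ∂_2 − rank ∂_3 = (12 − 12) − 0 = 0, and there is no ∂_3, so H_2 ≅ 0.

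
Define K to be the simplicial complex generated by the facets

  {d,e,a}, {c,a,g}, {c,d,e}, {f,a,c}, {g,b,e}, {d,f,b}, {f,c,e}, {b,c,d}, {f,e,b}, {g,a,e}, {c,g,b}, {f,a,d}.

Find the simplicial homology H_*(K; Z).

H_0 = Z,  H_1 = Z/2,  H_2 = 0.

Fix the vertex order a < b < c < d < e < f < g and write every simplex with vertices in increasing order. Then dim K = 2 and the simplices of K are:

  0-simplices (7): a, b, c, d, e, f, g
  1-simplices (18): ac, ad, ae, af, ag, bc, bd, be, bf, bg, cd, ce, cf, cg, de, df, ef, eg
  2-simplices (12): acf, acg, ade, adf, aeg, bcd, bcg, bdf, bef, beg, cde, cef

giving chain groups C_0 ≅ Z^7, C_1 ≅ Z^18, C_2 ≅ Z^12.

The boundary map ∂_1: C_1 → C_0 is given by ∂[p,q] = [q] − [p]. For instance
  ∂bc = c − b.
This gives a 7×18 integer matrix of rank 6; reducing to Smith normal form yields diagonal entries (1,1,1,1,1,1).

Boundary ∂_2: C_2 → C_1 maps a triangle to the signed sum of its edges. For instance
  ∂bdf = df − bf + bd,
  ∂cef = ef − cf + ce.
As a 18×12 matrix over Z this has rank 12, with invariant factors (1,1,1,1,1,1,1,1,1,1,1,2).

Now H_k = ker ∂_k / im ∂_{k+1}, so:

  H_0: rank C_0 − rank ∂_1 = 7 − 6 = 1, and the invariant factors of ∂_1 are all 1, so H_0 = Z.
  H_1: rank ker ∂_1 − rank ∂_2 = (18 − 6) − 12 = 0, and ∂_2 has invariant factor 2 > 1, so H_1 = Z/2.
  H_2: rank ker ∂_2 − rank ∂_3 = (12 − 12) − 0 = 0, and there is no ∂_3, so H_2 = 0.

As a check, the Euler characteristic is 7 − 18 + 12 = 1, which agrees with 1 − 0 + 0 = 1.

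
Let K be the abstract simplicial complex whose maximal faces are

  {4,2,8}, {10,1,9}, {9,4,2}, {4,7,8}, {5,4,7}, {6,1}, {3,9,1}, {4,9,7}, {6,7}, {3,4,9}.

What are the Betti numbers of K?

Take the total order 1 < 2 < 3 < 4 < 5 < 6 < 7 < 8 < 9 < 10 on the vertex set. Then K (dimension 2) consists of the simplices:

  0-simplices (10): [1], [2], [3], [4], [5], [6], [7], [8], [9], [10]
  1-simplices (18): [1,3], [1,6], [1,9], [1,10], [2,4], [2,8], [2,9], [3,4], [3,9], [4,5], [4,7], [4,8], [4,9], [5,7], [6,7], [7,8], [7,9], [9,10]
  2-simplices (8): [1,3,9], [1,9,10], [2,4,8], [2,4,9], [3,4,9], [4,5,7], [4,7,8], [4,7,9]

so the chain groups are C_0 ≅ Z^10, C_1 ≅ Z^18, C_2 ≅ Z^8.

The boundary map ∂_1: C_1 → C_0 is given by ∂[p,q] = [q] − [p]. For instance
  ∂[7,9] = [9] − [7].
As a 10×18 matrix over Z this has rank 9, with invariant factors (1,1,1,1,1,1,1,1,1).

∂_2: C_2 → C_1 acts by ∂[p,q,r] = [q,r] − [p,r] + [p,q]. For instance
  ∂[2,4,8] = [4,8] − [2,8] + [2,4],
  ∂[4,7,9] = [7,9] − [4,9] + [4,7].
The 18×8 boundary matrix has rank 8 and Smith normal form diag(1,1,1,1,1,1,1,1).

Computing H_k = (kernel of ∂_k) / (image of ∂_{k+1}):

  H_0: rank C_0 − rank ∂_1 = 10 − 9 = 1, and the invariant factors of ∂_1 are all 1, so H_0 = Z.
  H_1: rank ker ∂_1 − rank ∂_2 = (18 − 9) − 8 = 1, and the invariant factors of ∂_2 are all 1, so H_1 = Z.
  H_2: rank ker ∂_2 − rank ∂_3 = (8 − 8) − 0 = 0, and there is no ∂_3, so H_2 = 0.

Hence the Betti numbers are b_0 = 1, b_1 = 1, b_2 = 0.

b_0 = 1, b_1 = 1, b_2 = 0.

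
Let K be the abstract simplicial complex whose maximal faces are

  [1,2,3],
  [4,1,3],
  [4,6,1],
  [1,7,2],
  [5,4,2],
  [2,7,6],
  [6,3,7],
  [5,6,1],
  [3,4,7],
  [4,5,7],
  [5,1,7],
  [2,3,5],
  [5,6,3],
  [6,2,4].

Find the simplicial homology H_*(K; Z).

H_0 = Z,  H_1 = Z^2,  H_2 = Z.

We work with the vertex ordering 1 < 2 < 3 < 4 < 5 < 6 < 7. The simplices of K, each written with vertices in increasing order, are:

  0-simplices (7): [1], [2], [3], [4], [5], [6], [7]
  1-simplices (21): [1,2], [1,3], [1,4], [1,5], [1,6], [1,7], [2,3], [2,4], [2,5], [2,6], [2,7], [3,4], [3,5], [3,6], [3,7], [4,5], [4,6], [4,7], [5,6], [5,7], [6,7]
  2-simplices (14): [1,2,3], [1,2,7], [1,3,4], [1,4,6], [1,5,6], [1,5,7], [2,3,5], [2,4,5], [2,4,6], [2,6,7], [3,4,7], [3,5,6], [3,6,7], [4,5,7]

giving chain groups C_0 ≅ Z^7, C_1 ≅ Z^21, C_2 ≅ Z^14.

∂_1: C_1 → C_0 sends each edge [p,q] (with p < q) to q − p. For instance
  ∂[2,4] = [4] − [2].
The resulting 7×21 matrix has rank 6, and its Smith normal form has invariant factors (1,1,1,1,1,1).

Boundary ∂_2: C_2 → C_1 acts by ∂[p,q,r] = [q,r] − [p,r] + [p,q]. For instance
  ∂[3,4,7] = [4,7] − [3,7] + [3,4],
  ∂[2,4,5] = [4,5] − [2,5] + [2,4].
This gives a 21×14 integer matrix of rank 13; reducing to Smith normal form yields diagonal entries (1,1,1,1,1,1,1,1,1,1,1,1,1).

From H_k ≅ ker(∂_k) / im(∂_{k+1}) we obtain:

  H_0: rank C_0 − rank ∂_1 = 7 − 6 = 1, and the invariant factors of ∂_1 are all 1, so H_0 ≅ Z.
  H_1: rank ker ∂_1 − rank ∂_2 = (21 − 6) − 13 = 2, and the invariant factors of ∂_2 are all 1, so H_1 ≅ Z^2.
  H_2: rank ker ∂_2 − rank ∂_3 = (14 − 13) − 0 = 1, and there is no ∂_3, so H_2 ≅ Z.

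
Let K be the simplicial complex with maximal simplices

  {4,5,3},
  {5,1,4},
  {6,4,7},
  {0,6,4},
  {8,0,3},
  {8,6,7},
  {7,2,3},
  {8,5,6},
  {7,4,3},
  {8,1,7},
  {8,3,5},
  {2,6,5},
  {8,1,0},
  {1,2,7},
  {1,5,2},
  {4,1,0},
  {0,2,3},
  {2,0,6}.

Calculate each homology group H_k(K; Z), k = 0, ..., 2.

H_0 ≅ Z,  H_1 ≅ Z^2,  H_2 ≅ Z.

Order the vertices as 0 < 1 < 2 < 3 < 4 < 5 < 6 < 7 < 8. Listing each simplex with vertices in this order, K has dimension 2 with simplices:

  0-simplices (9): [0], [1], [2], [3], [4], [5], [6], [7], [8]
  1-simplices (27): (27 of them)
  2-simplices (18): [0,1,4], [0,1,8], [0,2,3], [0,2,6], [0,3,8], [0,4,6], [1,2,5], [1,2,7], [1,4,5], [1,7,8], [2,3,7], [2,5,6], [3,4,5], [3,4,7], [3,5,8], [4,6,7], [5,6,8], [6,7,8]

Hence C_0 ≅ Z^9, C_1 ≅ Z^27, C_2 ≅ Z^18.

∂_1: C_1 → C_0 sends each edge [p,q] (with p < q) to q − p.
The 9×27 boundary matrix has rank 8 and Smith normal form diag(1,1,1,1,1,1,1,1).

∂_2: C_2 → C_1 acts by ∂[p,q,r] = [q,r] − [p,r] + [p,q]. For instance
  ∂[1,2,5] = [2,5] − [1,5] + [1,2],
  ∂[3,4,5] = [4,5] − [3,5] + [3,4].
This gives a 27×18 integer matrix of rank 17; reducing to Smith normal form yields diagonal entries (1,1,1,1,1,1,1,1,1,1,1,1,1,1,1,1,1).

Reading off H_k = ker ∂_k / im ∂_{k+1}:

  H_0: rank C_0 − rank ∂_1 = 9 − 8 = 1, and the invariant factors of ∂_1 are all 1, so H_0 ≅ Z.
  H_1: rank ker ∂_1 − rank ∂_2 = (27 − 8) − 17 = 2, and the invariant factors of ∂_2 are all 1, so H_1 ≅ Z^2.
  H_2: rank ker ∂_2 − rank ∂_3 = (18 − 17) − 0 = 1, and there is no ∂_3, so H_2 ≅ Z.

As a check, the Euler characteristic is 9 − 27 + 18 = 0, which agrees with 1 − 2 + 1 = 0.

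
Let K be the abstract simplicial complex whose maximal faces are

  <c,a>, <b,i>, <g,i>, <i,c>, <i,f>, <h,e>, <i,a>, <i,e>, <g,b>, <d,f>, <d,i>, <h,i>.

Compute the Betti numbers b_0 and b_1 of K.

Order the vertices as a < b < c < d < e < f < g < h < i. Listing each simplex with vertices in this order, K has dimension 1 with simplices:

  0-simplices (9): a, b, c, d, e, f, g, h, i
  1-simplices (12): ac, ai, bg, bi, ci, df, di, eh, ei, fi, gi, hi

so the chain groups are C_0 ≅ Z^9, C_1 ≅ Z^12.

Boundary ∂_1: C_1 → C_0 is given by ∂[p,q] = [q] − [p]. For instance
  ∂ei = i − e.
As a 9×12 matrix over Z this has rank 8, with invariant factors (1,1,1,1,1,1,1,1).

Reading off H_k = ker ∂_k / im ∂_{k+1}:

  H_0: rank C_0 − rank ∂_1 = 9 − 8 = 1, and the invariant factors of ∂_1 are all 1, so H_0 = Z.
  H_1: rank ker ∂_1 − rank ∂_2 = (12 − 8) − 0 = 4, and there is no ∂_2, so H_1 = Z^4.

Hence the Betti numbers are b_0 = 1, b_1 = 4.

b_0 = 1, b_1 = 4.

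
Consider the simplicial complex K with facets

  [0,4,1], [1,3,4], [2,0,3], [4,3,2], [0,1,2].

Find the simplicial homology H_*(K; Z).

H_0 = Z,  H_1 = Z,  H_2 = 0.

Fix the vertex order 0 < 1 < 2 < 3 < 4 and write every simplex with vertices in increasing order. Then dim K = 2 and the simplices of K are:

  0-simplices (5): [0], [1], [2], [3], [4]
  1-simplices (10): [0,1], [0,2], [0,3], [0,4], [1,2], [1,3], [1,4], [2,3], [2,4], [3,4]
  2-simplices (5): [0,1,2], [0,1,4], [0,2,3], [1,3,4], [2,3,4]

Hence C_0 ≅ Z^5, C_1 ≅ Z^10, C_2 ≅ Z^5.

Boundary ∂_1: C_1 → C_0 sends each edge [p,q] (with p < q) to q − p.
As a 5×10 matrix over Z this has rank 4, with invariant factors (1,1,1,1).

The boundary map ∂_2: C_2 → C_1 maps a triangle to the signed sum of its edges. For instance
  ∂[0,1,4] = [1,4] − [0,4] + [0,1],
  ∂[0,2,3] = [2,3] − [0,3] + [0,2].
As a 10×5 matrix over Z this has rank 5, with invariant factors (1,1,1,1,1).

Computing H_k = (kernel of ∂_k) / (image of ∂_{k+1}):

  H_0: rank C_0 − rank ∂_1 = 5 − 4 = 1, and the invariant factors of ∂_1 are all 1, so H_0 ≅ Z.
  H_1: rank ker ∂_1 − rank ∂_2 = (10 − 4) − 5 = 1, and the invariant factors of ∂_2 are all 1, so H_1 ≅ Z.
  H_2: rank ker ∂_2 − rank ∂_3 = (5 − 5) − 0 = 0, and there is no ∂_3, so H_2 ≅ 0.

As a check, the Euler characteristic is 5 − 10 + 5 = 0, which agrees with 1 − 1 + 0 = 0.
(K is a triangulation of the Möbius band.)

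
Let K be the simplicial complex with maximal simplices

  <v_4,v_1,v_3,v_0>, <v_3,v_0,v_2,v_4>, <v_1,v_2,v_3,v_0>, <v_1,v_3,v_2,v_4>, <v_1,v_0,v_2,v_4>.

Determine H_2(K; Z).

H_2 = 0.

We work with the vertex ordering v_0 < v_1 < v_2 < v_3 < v_4. The simplices of K, each written with vertices in increasing order, are:

  0-simplices (5): [v_0], [v_1], [v_2], [v_3], [v_4]
  1-simplices (10): [v_0,v_1], [v_0,v_2], [v_0,v_3], [v_0,v_4], [v_1,v_2], [v_1,v_3], [v_1,v_4], [v_2,v_3], [v_2,v_4], [v_3,v_4]
  2-simplices (10): [v_0,v_1,v_2], [v_0,v_1,v_3], [v_0,v_1,v_4], [v_0,v_2,v_3], [v_0,v_2,v_4], [v_0,v_3,v_4], [v_1,v_2,v_3], [v_1,v_2,v_4], [v_1,v_3,v_4], [v_2,v_3,v_4]
  3-simplices (5): [v_0,v_1,v_2,v_3], [v_0,v_1,v_2,v_4], [v_0,v_1,v_3,v_4], [v_0,v_2,v_3,v_4], [v_1,v_2,v_3,v_4]

so the chain groups are C_0 ≅ Z^5, C_1 ≅ Z^10, C_2 ≅ Z^10, C_3 ≅ Z^5.

Boundary ∂_1: C_1 → C_0 is given by ∂[p,q] = [q] − [p]. For instance
  ∂[v_3,v_4] = [v_4] − [v_3].
The 5×10 boundary matrix has rank 4 and Smith normal form diag(1,1,1,1).

The boundary map ∂_2: C_2 → C_1 acts by ∂[p,q,r] = [q,r] − [p,r] + [p,q]. For instance
  ∂[v_0,v_1,v_2] = [v_1,v_2] − [v_0,v_2] + [v_0,v_1],
  ∂[v_1,v_2,v_4] = [v_2,v_4] − [v_1,v_4] + [v_1,v_2].
The 10×10 boundary matrix has rank 6 and Smith normal form diag(1,1,1,1,1,1).

Boundary ∂_3: C_3 → C_2 sends each 3-simplex σ to the alternating sum Σ_i (−1)^i (σ with its i-th vertex removed). For instance
  ∂[v_0,v_1,v_2,v_3] = [v_1,v_2,v_3] − [v_0,v_2,v_3] + [v_0,v_1,v_3] − [v_0,v_1,v_2],
  ∂[v_0,v_1,v_3,v_4] = [v_1,v_3,v_4] − [v_0,v_3,v_4] + [v_0,v_1,v_4] − [v_0,v_1,v_3].
As a 10×5 matrix over Z this has rank 4, with invariant factors (1,1,1,1).

Reading off H_k = ker ∂_k / im ∂_{k+1}:

  H_2: rank ker ∂_2 − rank ∂_3 = (10 − 6) − 4 = 0, and the invariant factors of ∂_3 are all 1, so H_2 = 0.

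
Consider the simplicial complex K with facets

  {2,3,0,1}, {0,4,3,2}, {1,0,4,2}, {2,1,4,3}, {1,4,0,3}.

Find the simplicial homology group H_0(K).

H_0 ≅ Z.

We work with the vertex ordering 0 < 1 < 2 < 3 < 4. The simplices of K, each written with vertices in increasing order, are:

  0-simplices (5): [0], [1], [2], [3], [4]
  1-simplices (10): [0,1], [0,2], [0,3], [0,4], [1,2], [1,3], [1,4], [2,3], [2,4], [3,4]
  2-simplices (10): [0,1,2], [0,1,3], [0,1,4], [0,2,3], [0,2,4], [0,3,4], [1,2,3], [1,2,4], [1,3,4], [2,3,4]
  3-simplices (5): [0,1,2,3], [0,1,2,4], [0,1,3,4], [0,2,3,4], [1,2,3,4]

so the chain groups are C_0 ≅ Z^5, C_1 ≅ Z^10, C_2 ≅ Z^10, C_3 ≅ Z^5.

The boundary map ∂_1: C_1 → C_0 maps an edge to its endpoints' difference, ∂[p,q] = q − p. For instance
  ∂[1,3] = [3] − [1].
This gives a 5×10 integer matrix of rank 4; reducing to Smith normal form yields diagonal entries (1,1,1,1).

The boundary map ∂_2: C_2 → C_1 acts by ∂[p,q,r] = [q,r] − [p,r] + [p,q]. For instance
  ∂[0,3,4] = [3,4] − [0,4] + [0,3],
  ∂[0,2,3] = [2,3] − [0,3] + [0,2].
The 10×10 boundary matrix has rank 6 and Smith normal form diag(1,1,1,1,1,1).

∂_3: C_3 → C_2 sends each 3-simplex σ to the alternating sum Σ_i (−1)^i (σ with its i-th vertex removed). For instance
  ∂[1,2,3,4] = [2,3,4] − [1,3,4] + [1,2,4] − [1,2,3],
  ∂[0,1,2,4] = [1,2,4] − [0,2,4] + [0,1,4] − [0,1,2].
This gives a 10×5 integer matrix of rank 4; reducing to Smith normal form yields diagonal entries (1,1,1,1).

From H_k ≅ ker(∂_k) / im(∂_{k+1}) we obtain:

  H_0: rank C_0 − rank ∂_1 = 5 − 4 = 1, and the invariant factors of ∂_1 are all 1, so H_0 = Z.

(K is a triangulation of the 3-sphere S^3.)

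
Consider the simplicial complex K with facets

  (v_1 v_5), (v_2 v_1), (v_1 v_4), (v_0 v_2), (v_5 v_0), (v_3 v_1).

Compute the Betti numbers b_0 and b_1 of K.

Order the vertices as v_0 < v_1 < v_2 < v_3 < v_4 < v_5. Listing each simplex with vertices in this order, K has dimension 1 with simplices:

  0-simplices (6): [v_0], [v_1], [v_2], [v_3], [v_4], [v_5]
  1-simplices (6): [v_0,v_2], [v_0,v_5], [v_1,v_2], [v_1,v_3], [v_1,v_4], [v_1,v_5]

so the chain groups are C_0 ≅ Z^6, C_1 ≅ Z^6.

∂_1: C_1 → C_0 is given by ∂[p,q] = [q] − [p]. For instance
  ∂[v_1,v_3] = [v_3] − [v_1].
As a 6×6 matrix over Z this has rank 5, with invariant factors (1,1,1,1,1).

Reading off H_k = ker ∂_k / im ∂_{k+1}:

  H_0: rank C_0 − rank ∂_1 = 6 − 5 = 1, and the invariant factors of ∂_1 are all 1, so H_0 = Z.
  H_1: rank ker ∂_1 − rank ∂_2 = (6 − 5) − 0 = 1, and there is no ∂_2, so H_1 = Z.

As a check, the Euler characteristic is 6 − 6 = 0, which agrees with 1 − 1 = 0.

Hence the Betti numbers are b_0 = 1, b_1 = 1.

b_0 = 1, b_1 = 1.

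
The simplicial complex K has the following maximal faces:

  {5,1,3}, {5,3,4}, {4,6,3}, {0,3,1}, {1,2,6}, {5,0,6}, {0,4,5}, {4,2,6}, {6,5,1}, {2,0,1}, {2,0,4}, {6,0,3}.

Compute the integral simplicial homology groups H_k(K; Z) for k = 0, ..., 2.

Order the vertices as 0 < 1 < 2 < 3 < 4 < 5 < 6. Listing each simplex with vertices in this order, K has dimension 2 with simplices:

  0-simplices (7): [0], [1], [2], [3], [4], [5], [6]
  1-simplices (18): [0,1], [0,2], [0,3], [0,4], [0,5], [0,6], [1,2], [1,3], [1,5], [1,6], [2,4], [2,6], [3,4], [3,5], [3,6], [4,5], [4,6], [5,6]
  2-simplices (12): [0,1,2], [0,1,3], [0,2,4], [0,3,6], [0,4,5], [0,5,6], [1,2,6], [1,3,5], [1,5,6], [2,4,6], [3,4,5], [3,4,6]

Hence C_0 ≅ Z^7, C_1 ≅ Z^18, C_2 ≅ Z^12.

The boundary map ∂_1: C_1 → C_0 maps an edge to its endpoints' difference, ∂[p,q] = q − p.
The resulting 7×18 matrix has rank 6, and its Smith normal form has invariant factors (1,1,1,1,1,1).

Boundary ∂_2: C_2 → C_1 acts by ∂[p,q,r] = [q,r] − [p,r] + [p,q]. For instance
  ∂[0,1,2] = [1,2] − [0,2] + [0,1],
  ∂[2,4,6] = [4,6] − [2,6] + [2,4].
This gives a 18×12 integer matrix of rank 12; reducing to Smith normal form yields diagonal entries (1,1,1,1,1,1,1,1,1,1,1,2).

Computing H_k = (kernel of ∂_k) / (image of ∂_{k+1}):

  H_0: rank C_0 − rank ∂_1 = 7 − 6 = 1, and the invariant factors of ∂_1 are all 1, so H_0 = Z.
  H_1: rank ker ∂_1 − rank ∂_2 = (18 − 6) − 12 = 0, and ∂_2 has invariant factor 2 > 1, so H_1 = Z/2Z.
  H_2: rank ker ∂_2 − rank ∂_3 = (12 − 12) − 0 = 0, and there is no ∂_3, so H_2 = 0.

(K is a triangulation of the real projective plane RP^2.)

H_0 ≅ Z,  H_1 ≅ Z/2Z,  H_2 = 0.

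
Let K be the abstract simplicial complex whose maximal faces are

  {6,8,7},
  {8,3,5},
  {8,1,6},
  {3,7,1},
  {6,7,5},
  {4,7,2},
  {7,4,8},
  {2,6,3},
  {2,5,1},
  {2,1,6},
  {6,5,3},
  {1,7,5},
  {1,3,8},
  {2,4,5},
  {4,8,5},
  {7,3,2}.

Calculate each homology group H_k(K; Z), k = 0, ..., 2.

Order the vertices as 1 < 2 < 3 < 4 < 5 < 6 < 7 < 8. Listing each simplex with vertices in this order, K has dimension 2 with simplices:

  0-simplices (8): [1], [2], [3], [4], [5], [6], [7], [8]
  1-simplices (24): (24 of them)
  2-simplices (16): [1,2,5], [1,2,6], [1,3,7], [1,3,8], [1,5,7], [1,6,8], [2,3,6], [2,3,7], [2,4,5], [2,4,7], [3,5,6], [3,5,8], [4,5,8], [4,7,8], [5,6,7], [6,7,8]

so the chain groups are C_0 ≅ Z^8, C_1 ≅ Z^24, C_2 ≅ Z^16.

The boundary map ∂_1: C_1 → C_0 maps an edge to its endpoints' difference, ∂[p,q] = q − p. For instance
  ∂[4,7] = [7] − [4].
This gives a 8×24 integer matrix of rank 7; reducing to Smith normal form yields diagonal entries (1,1,1,1,1,1,1).

The boundary map ∂_2: C_2 → C_1 acts by ∂[p,q,r] = [q,r] − [p,r] + [p,q]. For instance
  ∂[2,4,7] = [4,7] − [2,7] + [2,4],
  ∂[2,3,7] = [3,7] − [2,7] + [2,3].
The resulting 24×16 matrix has rank 15, and its Smith normal form has invariant factors (1,1,1,1,1,1,1,1,1,1,1,1,1,1,1).

From H_k ≅ ker(∂_k) / im(∂_{k+1}) we obtain:

  H_0: rank C_0 − rank ∂_1 = 8 − 7 = 1, and the invariant factors of ∂_1 are all 1, so H_0 = Z.
  H_1: rank ker ∂_1 − rank ∂_2 = (24 − 7) − 15 = 2, and the invariant factors of ∂_2 are all 1, so H_1 = Z^2.
  H_2: rank ker ∂_2 − rank ∂_3 = (16 − 15) − 0 = 1, and there is no ∂_3, so H_2 = Z.

H_0 = Z,  H_1 = Z^2,  H_2 = Z.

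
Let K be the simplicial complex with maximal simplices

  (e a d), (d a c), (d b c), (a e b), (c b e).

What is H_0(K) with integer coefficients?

K has 5 vertices, 10 edges, 5 triangles.
rank ∂_0 = 0, rank ∂_1 = 4 ⇒ b_0 = 5 − 0 − 4 = 1; all invariant factors of ∂_1 are 1 so no torsion. So H_0 ≅ Z.

H_0 = Z.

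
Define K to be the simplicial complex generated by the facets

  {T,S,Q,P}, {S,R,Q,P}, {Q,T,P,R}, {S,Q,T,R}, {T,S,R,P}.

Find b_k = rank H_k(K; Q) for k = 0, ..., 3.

Take the total order P < Q < R < S < T on the vertex set. Then K (dimension 3) consists of the simplices:

  0-simplices (5): P, Q, R, S, T
  1-simplices (10): PQ, PR, PS, PT, QR, QS, QT, RS, RT, ST
  2-simplices (10): PQR, PQS, PQT, PRS, PRT, PST, QRS, QRT, QST, RST
  3-simplices (5): PQRS, PQRT, PQST, PRST, QRST

so the chain groups are C_0 ≅ Z^5, C_1 ≅ Z^10, C_2 ≅ Z^10, C_3 ≅ Z^5.

∂_1: C_1 → C_0 is given by ∂[p,q] = [q] − [p].
As a 5×10 matrix over Z this has rank 4, with invariant factors (1,1,1,1).

The boundary map ∂_2: C_2 → C_1 sends each 2-simplex [p,q,r] to [q,r] − [p,r] + [p,q]. For instance
  ∂PRT = RT − PT + PR,
  ∂QST = ST − QT + QS.
This gives a 10×10 integer matrix of rank 6; reducing to Smith normal form yields diagonal entries (1,1,1,1,1,1).

The boundary map ∂_3: C_3 → C_2 sends each 3-simplex σ to the alternating sum Σ_i (−1)^i (σ with its i-th vertex removed). For instance
  ∂PQRT = QRT − PRT + PQT − PQR,
  ∂PRST = RST − PST + PRT − PRS.
The 10×5 boundary matrix has rank 4 and Smith normal form diag(1,1,1,1).

Now H_k = ker ∂_k / im ∂_{k+1}, so:

  H_0: rank C_0 − rank ∂_1 = 5 − 4 = 1, and the invariant factors of ∂_1 are all 1, so H_0 = Z.
  H_1: rank ker ∂_1 − rank ∂_2 = (10 − 4) − 6 = 0, and the invariant factors of ∂_2 are all 1, so H_1 = 0.
  H_2: rank ker ∂_2 − rank ∂_3 = (10 − 6) − 4 = 0, and the invariant factors of ∂_3 are all 1, so H_2 = 0.
  H_3: rank ker ∂_3 − rank ∂_4 = (5 − 4) − 0 = 1, and there is no ∂_4, so H_3 = Z.

Hence the Betti numbers are b_0 = 1, b_1 = 0, b_2 = 0, b_3 = 1.

b_0 = 1, b_1 = 0, b_2 = 0, b_3 = 1.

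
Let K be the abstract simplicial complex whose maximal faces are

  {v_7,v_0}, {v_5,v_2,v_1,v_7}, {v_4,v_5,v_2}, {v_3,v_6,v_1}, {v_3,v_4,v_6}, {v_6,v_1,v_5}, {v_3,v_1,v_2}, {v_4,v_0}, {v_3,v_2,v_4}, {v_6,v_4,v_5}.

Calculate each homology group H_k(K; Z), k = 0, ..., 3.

H_0 ≅ Z,  H_1 ≅ Z,  H_2 ≅ Z,  H_3 = 0.

Fix the vertex order v_0 < v_1 < v_2 < v_3 < v_4 < v_5 < v_6 < v_7 and write every simplex with vertices in increasing order. Then dim K = 3 and the simplices of K are:

  0-simplices (8): [v_0], [v_1], [v_2], [v_3], [v_4], [v_5], [v_6], [v_7]
  1-simplices (17): (17 of them)
  2-simplices (11): (11 of them)
  3-simplices (1): [v_1,v_2,v_5,v_7]

giving chain groups C_0 ≅ Z^8, C_1 ≅ Z^17, C_2 ≅ Z^11, C_3 ≅ Z^1.

The boundary map ∂_1: C_1 → C_0 is given by ∂[p,q] = [q] − [p]. For instance
  ∂[v_3,v_4] = [v_4] − [v_3].
This gives a 8×17 integer matrix of rank 7; reducing to Smith normal form yields diagonal entries (1,1,1,1,1,1,1).

The boundary map ∂_2: C_2 → C_1 acts by ∂[p,q,r] = [q,r] − [p,r] + [p,q]. For instance
  ∂[v_4,v_5,v_6] = [v_5,v_6] − [v_4,v_6] + [v_4,v_5],
  ∂[v_3,v_4,v_6] = [v_4,v_6] − [v_3,v_6] + [v_3,v_4].
This gives a 17×11 integer matrix of rank 9; reducing to Smith normal form yields diagonal entries (1,1,1,1,1,1,1,1,1).

The boundary map ∂_3: C_3 → C_2 sends each 3-simplex σ to the alternating sum Σ_i (−1)^i (σ with its i-th vertex removed). For instance
  ∂[v_1,v_2,v_5,v_7] = [v_2,v_5,v_7] − [v_1,v_5,v_7] + [v_1,v_2,v_7] − [v_1,v_2,v_5].
The 11×1 boundary matrix has rank 1 and Smith normal form diag(1).

Reading off H_k = ker ∂_k / im ∂_{k+1}:

  H_0: rank C_0 − rank ∂_1 = 8 − 7 = 1, and the invariant factors of ∂_1 are all 1, so H_0 = Z.
  H_1: rank ker ∂_1 − rank ∂_2 = (17 − 7) − 9 = 1, and the invariant factors of ∂_2 are all 1, so H_1 = Z.
  H_2: rank ker ∂_2 − rank ∂_3 = (11 − 9) − 1 = 1, and the invariant factors of ∂_3 are all 1, so H_2 = Z.
  H_3: rank ker ∂_3 − rank ∂_4 = (1 − 1) − 0 = 0, and there is no ∂_4, so H_3 = 0.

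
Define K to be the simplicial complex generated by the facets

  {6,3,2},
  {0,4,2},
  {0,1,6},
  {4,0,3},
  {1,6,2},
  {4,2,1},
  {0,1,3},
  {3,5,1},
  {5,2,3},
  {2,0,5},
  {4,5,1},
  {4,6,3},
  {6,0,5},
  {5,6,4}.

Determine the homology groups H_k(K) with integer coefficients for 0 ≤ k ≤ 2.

Take the total order 0 < 1 < 2 < 3 < 4 < 5 < 6 on the vertex set. Then K (dimension 2) consists of the simplices:

  0-simplices (7): [0], [1], [2], [3], [4], [5], [6]
  1-simplices (21): [0,1], [0,2], [0,3], [0,4], [0,5], [0,6], [1,2], [1,3], [1,4], [1,5], [1,6], [2,3], [2,4], [2,5], [2,6], [3,4], [3,5], [3,6], [4,5], [4,6], [5,6]
  2-simplices (14): [0,1,3], [0,1,6], [0,2,4], [0,2,5], [0,3,4], [0,5,6], [1,2,4], [1,2,6], [1,3,5], [1,4,5], [2,3,5], [2,3,6], [3,4,6], [4,5,6]

so the chain groups are C_0 ≅ Z^7, C_1 ≅ Z^21, C_2 ≅ Z^14.

The boundary map ∂_1: C_1 → C_0 maps an edge to its endpoints' difference, ∂[p,q] = q − p. For instance
  ∂[2,6] = [6] − [2].
The resulting 7×21 matrix has rank 6, and its Smith normal form has invariant factors (1,1,1,1,1,1).

The boundary map ∂_2: C_2 → C_1 sends each 2-simplex [p,q,r] to [q,r] − [p,r] + [p,q]. For instance
  ∂[0,3,4] = [3,4] − [0,4] + [0,3],
  ∂[2,3,6] = [3,6] − [2,6] + [2,3].
As a 21×14 matrix over Z this has rank 13, with invariant factors (1,1,1,1,1,1,1,1,1,1,1,1,1).

Now H_k = ker ∂_k / im ∂_{k+1}, so:

  H_0: rank C_0 − rank ∂_1 = 7 − 6 = 1, and the invariant factors of ∂_1 are all 1, so H_0 ≅ Z.
  H_1: rank ker ∂_1 − rank ∂_2 = (21 − 6) − 13 = 2, and the invariant factors of ∂_2 are all 1, so H_1 ≅ Z^2.
  H_2: rank ker ∂_2 − rank ∂_3 = (14 − 13) − 0 = 1, and there is no ∂_3, so H_2 ≅ Z.

H_0 ≅ Z,  H_1 ≅ Z^2,  H_2 ≅ Z.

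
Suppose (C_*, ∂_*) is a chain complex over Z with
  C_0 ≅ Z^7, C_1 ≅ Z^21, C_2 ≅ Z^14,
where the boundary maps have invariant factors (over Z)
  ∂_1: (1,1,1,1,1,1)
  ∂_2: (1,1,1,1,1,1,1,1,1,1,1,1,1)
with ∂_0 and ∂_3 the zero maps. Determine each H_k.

H_0: b_0 = 7 − 0 − 6 = 1; torsion from ∂_1 factors > 1: none. So H_0 ≅ Z.
H_1: b_1 = 21 − 6 − 13 = 2; torsion from ∂_2 factors > 1: none. So H_1 ≅ Z^2.
H_2: b_2 = 14 − 13 − 0 = 1; torsion from ∂_3 factors > 1: none. So H_2 ≅ Z.

H_0 ≅ Z,  H_1 ≅ Z^2,  H_2 ≅ Z.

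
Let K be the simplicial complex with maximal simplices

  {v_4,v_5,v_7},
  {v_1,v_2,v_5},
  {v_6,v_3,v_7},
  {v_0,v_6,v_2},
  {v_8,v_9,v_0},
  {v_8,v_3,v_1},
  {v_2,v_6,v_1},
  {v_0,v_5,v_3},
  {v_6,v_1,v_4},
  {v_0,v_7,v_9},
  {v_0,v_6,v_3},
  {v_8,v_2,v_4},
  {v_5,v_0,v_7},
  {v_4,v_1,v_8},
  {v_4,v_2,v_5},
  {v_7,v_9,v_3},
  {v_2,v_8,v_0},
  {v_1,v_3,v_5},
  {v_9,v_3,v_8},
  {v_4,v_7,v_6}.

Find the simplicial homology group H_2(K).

H_2 = 0.

Order the vertices as v_0 < v_1 < v_2 < v_3 < v_4 < v_5 < v_6 < v_7 < v_8 < v_9. Listing each simplex with vertices in this order, K has dimension 2 with simplices:

  0-simplices (10): [v_0], [v_1], [v_2], [v_3], [v_4], [v_5], [v_6], [v_7], [v_8], [v_9]
  1-simplices (30): (30 of them)
  2-simplices (20): (20 of them)

giving chain groups C_0 ≅ Z^10, C_1 ≅ Z^30, C_2 ≅ Z^20.

Boundary ∂_1: C_1 → C_0 sends each edge [p,q] (with p < q) to q − p.
The resulting 10×30 matrix has rank 9, and its Smith normal form has invariant factors (1,1,1,1,1,1,1,1,1).

∂_2: C_2 → C_1 acts by ∂[p,q,r] = [q,r] − [p,r] + [p,q]. For instance
  ∂[v_0,v_2,v_8] = [v_2,v_8] − [v_0,v_8] + [v_0,v_2],
  ∂[v_0,v_7,v_9] = [v_7,v_9] − [v_0,v_9] + [v_0,v_7].
This gives a 30×20 integer matrix of rank 20; reducing to Smith normal form yields diagonal entries (1,1,1,1,1,1,1,1,1,1,1,1,1,1,1,1,1,1,1,2).

Computing H_k = (kernel of ∂_k) / (image of ∂_{k+1}):

  H_2: rank ker ∂_2 − rank ∂_3 = (20 − 20) − 0 = 0, and there is no ∂_3, so H_2 ≅ 0.

(K is a triangulation of the Klein bottle.)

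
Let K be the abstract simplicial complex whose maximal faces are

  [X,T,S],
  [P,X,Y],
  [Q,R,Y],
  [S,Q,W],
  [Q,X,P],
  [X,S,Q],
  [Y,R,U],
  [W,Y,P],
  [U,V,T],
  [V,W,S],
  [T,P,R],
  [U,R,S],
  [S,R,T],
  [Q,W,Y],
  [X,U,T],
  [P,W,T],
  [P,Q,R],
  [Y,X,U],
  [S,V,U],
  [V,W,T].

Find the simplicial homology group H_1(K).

H_1 ≅ Z ⊕ Z/2Z.

We work with the vertex ordering P < Q < R < S < T < U < V < W < X < Y. The simplices of K, each written with vertices in increasing order, are:

  0-simplices (10): P, Q, R, S, T, U, V, W, X, Y
  1-simplices (30): PQ, PR, PT, PW, PX, PY, QR, QS, QW, QX, QY, RS, RT, RU, RY, ST, SU, SV, SW, SX, TU, TV, TW, TX, UV, UX, UY, VW, WY, XY
  2-simplices (20): PQR, PQX, PRT, PTW, PWY, PXY, QRY, QSW, QSX, QWY, RST, RSU, RUY, STX, SUV, SVW, TUV, TUX, TVW, UXY

Hence C_0 ≅ Z^10, C_1 ≅ Z^30, C_2 ≅ Z^20.

∂_1: C_1 → C_0 sends each edge [p,q] (with p < q) to q − p. For instance
  ∂RS = S − R.
As a 10×30 matrix over Z this has rank 9, with invariant factors (1,1,1,1,1,1,1,1,1).

The boundary map ∂_2: C_2 → C_1 acts by ∂[p,q,r] = [q,r] − [p,r] + [p,q]. For instance
  ∂PQR = QR − PR + PQ,
  ∂TUX = UX − TX + TU.
As a 30×20 matrix over Z this has rank 20, with invariant factors (1,1,1,1,1,1,1,1,1,1,1,1,1,1,1,1,1,1,1,2).

From H_k ≅ ker(∂_k) / im(∂_{k+1}) we obtain:

  H_1: rank ker ∂_1 − rank ∂_2 = (30 − 9) − 20 = 1, and ∂_2 has invariant factor 2 > 1, so H_1 = Z ⊕ Z/2Z.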